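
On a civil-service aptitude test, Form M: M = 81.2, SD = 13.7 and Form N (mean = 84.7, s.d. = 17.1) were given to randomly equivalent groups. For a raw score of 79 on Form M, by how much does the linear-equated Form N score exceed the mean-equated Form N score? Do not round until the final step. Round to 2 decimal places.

Mean-equated: 79 + (84.7 − 81.2) = 82.50
Linear-equated: (17.1/13.7)(79 − 81.2) + 84.7 = 81.954
Difference = 81.954 − 82.50 = -0.55

-0.55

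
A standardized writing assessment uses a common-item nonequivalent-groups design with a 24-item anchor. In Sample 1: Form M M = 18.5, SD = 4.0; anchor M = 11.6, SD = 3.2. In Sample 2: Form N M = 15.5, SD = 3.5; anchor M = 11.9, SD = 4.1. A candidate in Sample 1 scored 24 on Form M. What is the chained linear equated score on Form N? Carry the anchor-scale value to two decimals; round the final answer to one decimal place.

Form M → anchor (Sample 1): v = (3.2/4.0)(24 − 18.5) + 11.6 = 16.00
anchor → Form N (Sample 2): y = (3.5/4.1)(16.00 − 11.9) + 15.5 = 19.0

19.0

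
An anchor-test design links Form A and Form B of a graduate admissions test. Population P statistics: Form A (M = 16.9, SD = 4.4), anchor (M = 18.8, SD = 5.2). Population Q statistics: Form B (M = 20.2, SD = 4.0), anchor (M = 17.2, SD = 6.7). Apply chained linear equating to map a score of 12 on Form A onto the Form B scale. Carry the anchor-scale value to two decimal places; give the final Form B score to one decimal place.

17.7

Form A → anchor (Population P): v = (5.2/4.4)(12 − 16.9) + 18.8 = 13.01
anchor → Form B (Population Q): y = (4.0/6.7)(13.01 − 17.2) + 20.2 = 17.7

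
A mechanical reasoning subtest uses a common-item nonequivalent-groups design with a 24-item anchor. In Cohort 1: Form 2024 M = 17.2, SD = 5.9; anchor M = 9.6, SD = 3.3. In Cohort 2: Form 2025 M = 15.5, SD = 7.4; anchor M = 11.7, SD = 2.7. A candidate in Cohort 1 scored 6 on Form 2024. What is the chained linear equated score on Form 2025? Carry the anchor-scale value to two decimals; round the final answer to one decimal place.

Form 2024 → anchor (Cohort 1): v = (3.3/5.9)(6 − 17.2) + 9.6 = 3.34
anchor → Form 2025 (Cohort 2): y = (7.4/2.7)(3.34 − 11.7) + 15.5 = -7.4

-7.4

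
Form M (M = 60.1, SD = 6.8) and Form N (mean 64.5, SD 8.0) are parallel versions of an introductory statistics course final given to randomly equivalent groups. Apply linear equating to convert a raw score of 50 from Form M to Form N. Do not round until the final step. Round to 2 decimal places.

52.62

Linear equating: y = (SD_Y/SD_X)(x − M_X) + M_Y
y = (8.0/6.8)(50 − 60.1) + 64.5
y = 1.176471 × -10.1 + 64.5 = -11.8824 + 64.5 = 52.62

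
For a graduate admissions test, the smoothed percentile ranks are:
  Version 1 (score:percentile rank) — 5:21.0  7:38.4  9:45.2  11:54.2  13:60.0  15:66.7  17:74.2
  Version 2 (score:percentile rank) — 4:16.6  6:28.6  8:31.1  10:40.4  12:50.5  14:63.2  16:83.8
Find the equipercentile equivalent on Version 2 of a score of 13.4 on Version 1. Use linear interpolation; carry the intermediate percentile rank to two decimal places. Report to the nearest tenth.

PR of 13.4 on Version 1: 60.0 + (13.4 − 13)/(15 − 13) × (66.7 − 60.0) = 61.34
On Version 2, PR 61.34 falls between score 12 (PR 50.5) and 14 (PR 63.2).
Interpolate: 12 + (61.34 − 50.5)/(63.2 − 50.5) × (14 − 12) = 13.7

13.7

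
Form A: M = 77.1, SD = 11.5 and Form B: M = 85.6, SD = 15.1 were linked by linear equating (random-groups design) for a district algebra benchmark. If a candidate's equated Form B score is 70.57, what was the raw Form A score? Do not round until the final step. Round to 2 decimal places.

Invert y = (SD_Y/SD_X)(x − M_X) + M_Y:
x = (SD_X/SD_Y)(y − M_Y) + M_X = (11.5/15.1)(70.57 − 85.6) + 77.1
x = 0.761589 × -15.030 + 77.1 = 65.65

65.65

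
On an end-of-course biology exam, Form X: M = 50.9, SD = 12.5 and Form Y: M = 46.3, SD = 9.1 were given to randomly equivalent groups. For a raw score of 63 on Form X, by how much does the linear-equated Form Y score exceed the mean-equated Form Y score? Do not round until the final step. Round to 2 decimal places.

-3.29

Mean-equated: 63 + (46.3 − 50.9) = 58.40
Linear-equated: (9.1/12.5)(63 − 50.9) + 46.3 = 55.109
Difference = 55.109 − 58.40 = -3.29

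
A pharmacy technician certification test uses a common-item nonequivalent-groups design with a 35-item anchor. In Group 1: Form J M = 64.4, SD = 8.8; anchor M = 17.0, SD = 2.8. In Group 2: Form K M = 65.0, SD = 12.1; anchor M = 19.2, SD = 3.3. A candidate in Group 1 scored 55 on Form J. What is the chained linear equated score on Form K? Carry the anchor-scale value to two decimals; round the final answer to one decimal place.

46.0

Form J → anchor (Group 1): v = (2.8/8.8)(55 − 64.4) + 17.0 = 14.01
anchor → Form K (Group 2): y = (12.1/3.3)(14.01 − 19.2) + 65.0 = 46.0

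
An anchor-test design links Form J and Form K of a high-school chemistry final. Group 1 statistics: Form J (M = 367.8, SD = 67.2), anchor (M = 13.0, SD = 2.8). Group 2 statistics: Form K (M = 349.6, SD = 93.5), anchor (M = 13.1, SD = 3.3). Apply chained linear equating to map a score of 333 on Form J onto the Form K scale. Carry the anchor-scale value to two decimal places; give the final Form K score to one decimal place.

305.7

Form J → anchor (Group 1): v = (2.8/67.2)(333 − 367.8) + 13.0 = 11.55
anchor → Form K (Group 2): y = (93.5/3.3)(11.55 − 13.1) + 349.6 = 305.7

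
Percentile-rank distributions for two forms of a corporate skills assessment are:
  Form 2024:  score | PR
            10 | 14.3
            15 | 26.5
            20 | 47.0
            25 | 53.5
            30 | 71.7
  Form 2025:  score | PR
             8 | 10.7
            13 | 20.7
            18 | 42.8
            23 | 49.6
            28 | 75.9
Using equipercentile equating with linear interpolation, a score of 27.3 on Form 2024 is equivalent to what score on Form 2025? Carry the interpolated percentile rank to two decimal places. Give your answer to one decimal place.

PR of 27.3 on Form 2024: 53.5 + (27.3 − 25)/(30 − 25) × (71.7 − 53.5) = 61.87
On Form 2025, PR 61.87 falls between score 23 (PR 49.6) and 28 (PR 75.9).
Interpolate: 23 + (61.87 − 49.6)/(75.9 − 49.6) × (28 − 23) = 25.3

25.3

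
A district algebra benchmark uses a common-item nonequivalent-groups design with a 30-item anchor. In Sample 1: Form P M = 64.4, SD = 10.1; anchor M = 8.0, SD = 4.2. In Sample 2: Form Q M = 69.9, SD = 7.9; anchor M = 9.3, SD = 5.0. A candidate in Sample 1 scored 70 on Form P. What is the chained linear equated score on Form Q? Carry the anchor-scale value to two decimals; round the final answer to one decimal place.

Form P → anchor (Sample 1): v = (4.2/10.1)(70 − 64.4) + 8.0 = 10.33
anchor → Form Q (Sample 2): y = (7.9/5.0)(10.33 − 9.3) + 69.9 = 71.5

71.5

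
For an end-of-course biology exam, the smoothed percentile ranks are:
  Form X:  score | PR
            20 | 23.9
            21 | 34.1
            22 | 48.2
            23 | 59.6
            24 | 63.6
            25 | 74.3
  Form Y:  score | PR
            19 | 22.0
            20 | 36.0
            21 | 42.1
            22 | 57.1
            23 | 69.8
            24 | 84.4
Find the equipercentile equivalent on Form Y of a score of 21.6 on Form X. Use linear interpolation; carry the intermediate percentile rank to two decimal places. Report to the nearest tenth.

PR of 21.6 on Form X: 34.1 + (21.6 − 21)/(22 − 21) × (48.2 − 34.1) = 42.56
On Form Y, PR 42.56 falls between score 21 (PR 42.1) and 22 (PR 57.1).
Interpolate: 21 + (42.56 − 42.1)/(57.1 − 42.1) × (22 − 21) = 21.0

21.0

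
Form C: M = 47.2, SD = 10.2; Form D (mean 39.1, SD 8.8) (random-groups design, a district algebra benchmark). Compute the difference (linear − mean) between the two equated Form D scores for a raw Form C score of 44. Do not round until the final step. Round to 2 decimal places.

Mean-equated: 44 + (39.1 − 47.2) = 35.90
Linear-equated: (8.8/10.2)(44 − 47.2) + 39.1 = 36.339
Difference = 36.339 − 35.90 = 0.44

0.44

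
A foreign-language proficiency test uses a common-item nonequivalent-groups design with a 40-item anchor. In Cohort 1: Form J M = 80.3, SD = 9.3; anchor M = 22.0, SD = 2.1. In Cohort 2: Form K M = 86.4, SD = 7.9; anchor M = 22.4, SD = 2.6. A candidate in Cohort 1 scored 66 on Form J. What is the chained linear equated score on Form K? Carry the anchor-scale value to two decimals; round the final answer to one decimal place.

Form J → anchor (Cohort 1): v = (2.1/9.3)(66 − 80.3) + 22.0 = 18.77
anchor → Form K (Cohort 2): y = (7.9/2.6)(18.77 − 22.4) + 86.4 = 75.4

75.4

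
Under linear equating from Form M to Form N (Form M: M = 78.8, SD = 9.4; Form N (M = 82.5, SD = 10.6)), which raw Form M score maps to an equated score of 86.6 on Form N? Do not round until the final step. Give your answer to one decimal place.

Invert y = (SD_Y/SD_X)(x − M_X) + M_Y:
x = (SD_X/SD_Y)(y − M_Y) + M_X = (9.4/10.6)(86.6 − 82.5) + 78.8
x = 0.886792 × 4.100 + 78.8 = 82.4

82.4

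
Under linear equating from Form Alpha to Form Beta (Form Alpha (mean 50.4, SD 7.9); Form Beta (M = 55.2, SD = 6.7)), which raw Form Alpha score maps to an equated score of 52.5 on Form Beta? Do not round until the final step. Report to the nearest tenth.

47.2

Invert y = (SD_Y/SD_X)(x − M_X) + M_Y:
x = (SD_X/SD_Y)(y − M_Y) + M_X = (7.9/6.7)(52.5 − 55.2) + 50.4
x = 1.179104 × -2.700 + 50.4 = 47.2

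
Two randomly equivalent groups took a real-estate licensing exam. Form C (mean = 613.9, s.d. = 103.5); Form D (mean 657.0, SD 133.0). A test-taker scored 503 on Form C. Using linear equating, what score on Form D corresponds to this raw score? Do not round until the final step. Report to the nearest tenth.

514.5

Linear equating: y = (SD_Y/SD_X)(x − M_X) + M_Y
y = (133.0/103.5)(503 − 613.9) + 657.0
y = 1.285024 × -110.9 + 657.0 = -142.5092 + 657.0 = 514.5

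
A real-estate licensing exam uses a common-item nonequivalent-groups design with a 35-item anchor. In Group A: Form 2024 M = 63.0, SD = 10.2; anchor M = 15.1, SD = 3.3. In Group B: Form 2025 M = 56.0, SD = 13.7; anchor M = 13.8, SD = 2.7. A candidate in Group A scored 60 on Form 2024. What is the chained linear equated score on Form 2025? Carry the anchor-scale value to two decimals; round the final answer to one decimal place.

Form 2024 → anchor (Group A): v = (3.3/10.2)(60 − 63.0) + 15.1 = 14.13
anchor → Form 2025 (Group B): y = (13.7/2.7)(14.13 − 13.8) + 56.0 = 57.7

57.7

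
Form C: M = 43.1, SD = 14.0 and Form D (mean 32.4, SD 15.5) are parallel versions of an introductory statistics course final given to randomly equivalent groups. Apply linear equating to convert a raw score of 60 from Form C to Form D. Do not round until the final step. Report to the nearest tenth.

51.1

Linear equating: y = (SD_Y/SD_X)(x − M_X) + M_Y
y = (15.5/14.0)(60 − 43.1) + 32.4
y = 1.107143 × 16.9 + 32.4 = 18.7107 + 32.4 = 51.1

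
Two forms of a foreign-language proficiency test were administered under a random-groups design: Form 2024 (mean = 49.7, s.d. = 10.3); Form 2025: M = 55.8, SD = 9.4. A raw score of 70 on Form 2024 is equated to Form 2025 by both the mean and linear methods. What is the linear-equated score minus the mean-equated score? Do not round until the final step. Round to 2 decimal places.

-1.77

Mean-equated: 70 + (55.8 − 49.7) = 76.10
Linear-equated: (9.4/10.3)(70 − 49.7) + 55.8 = 74.326
Difference = 74.326 − 76.10 = -1.77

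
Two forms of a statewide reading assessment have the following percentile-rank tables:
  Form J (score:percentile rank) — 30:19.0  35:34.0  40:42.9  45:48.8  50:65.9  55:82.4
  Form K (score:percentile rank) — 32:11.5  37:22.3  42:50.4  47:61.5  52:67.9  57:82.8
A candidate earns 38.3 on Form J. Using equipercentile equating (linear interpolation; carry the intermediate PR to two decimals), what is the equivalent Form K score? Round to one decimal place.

PR of 38.3 on Form J: 34.0 + (38.3 − 35)/(40 − 35) × (42.9 − 34.0) = 39.87
On Form K, PR 39.87 falls between score 37 (PR 22.3) and 42 (PR 50.4).
Interpolate: 37 + (39.87 − 22.3)/(50.4 − 22.3) × (42 − 37) = 40.1

40.1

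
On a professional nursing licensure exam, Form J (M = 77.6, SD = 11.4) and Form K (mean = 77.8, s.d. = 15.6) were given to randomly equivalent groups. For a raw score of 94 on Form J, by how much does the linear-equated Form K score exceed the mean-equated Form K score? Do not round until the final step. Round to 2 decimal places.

Mean-equated: 94 + (77.8 − 77.6) = 94.20
Linear-equated: (15.6/11.4)(94 − 77.6) + 77.8 = 100.242
Difference = 100.242 − 94.20 = 6.04

6.04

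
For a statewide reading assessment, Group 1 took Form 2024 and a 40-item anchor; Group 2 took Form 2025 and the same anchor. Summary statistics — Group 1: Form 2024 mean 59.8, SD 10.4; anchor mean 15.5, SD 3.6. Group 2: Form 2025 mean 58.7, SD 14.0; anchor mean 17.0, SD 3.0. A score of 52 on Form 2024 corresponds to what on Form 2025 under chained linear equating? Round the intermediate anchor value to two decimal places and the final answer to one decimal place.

39.1

Form 2024 → anchor (Group 1): v = (3.6/10.4)(52 − 59.8) + 15.5 = 12.80
anchor → Form 2025 (Group 2): y = (14.0/3.0)(12.80 − 17.0) + 58.7 = 39.1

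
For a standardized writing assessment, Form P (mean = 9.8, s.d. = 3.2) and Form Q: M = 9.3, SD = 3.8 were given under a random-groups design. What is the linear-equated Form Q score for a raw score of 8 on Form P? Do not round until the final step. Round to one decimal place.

7.2

Linear equating: y = (SD_Y/SD_X)(x − M_X) + M_Y
y = (3.8/3.2)(8 − 9.8) + 9.3
y = 1.187500 × -1.8 + 9.3 = -2.1375 + 9.3 = 7.2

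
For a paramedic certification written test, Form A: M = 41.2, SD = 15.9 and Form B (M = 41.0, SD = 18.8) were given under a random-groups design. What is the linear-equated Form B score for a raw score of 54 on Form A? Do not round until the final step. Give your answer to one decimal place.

Linear equating: y = (SD_Y/SD_X)(x − M_X) + M_Y
y = (18.8/15.9)(54 − 41.2) + 41.0
y = 1.182390 × 12.8 + 41.0 = 15.1346 + 41.0 = 56.1

56.1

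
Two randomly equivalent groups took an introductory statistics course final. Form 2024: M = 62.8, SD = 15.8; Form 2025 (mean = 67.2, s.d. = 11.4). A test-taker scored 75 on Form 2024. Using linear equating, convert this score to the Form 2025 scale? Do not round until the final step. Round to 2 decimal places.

76.00

Linear equating: y = (SD_Y/SD_X)(x − M_X) + M_Y
y = (11.4/15.8)(75 − 62.8) + 67.2
y = 0.721519 × 12.2 + 67.2 = 8.8025 + 67.2 = 76.00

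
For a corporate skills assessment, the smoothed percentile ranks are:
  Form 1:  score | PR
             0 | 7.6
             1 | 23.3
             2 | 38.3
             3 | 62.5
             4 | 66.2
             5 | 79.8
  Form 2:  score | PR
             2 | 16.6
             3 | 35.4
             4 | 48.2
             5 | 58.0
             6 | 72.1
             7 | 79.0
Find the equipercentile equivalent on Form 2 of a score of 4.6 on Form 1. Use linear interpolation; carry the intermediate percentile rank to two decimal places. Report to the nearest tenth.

PR of 4.6 on Form 1: 66.2 + (4.6 − 4)/(5 − 4) × (79.8 − 66.2) = 74.36
On Form 2, PR 74.36 falls between score 6 (PR 72.1) and 7 (PR 79.0).
Interpolate: 6 + (74.36 − 72.1)/(79.0 − 72.1) × (7 − 6) = 6.3

6.3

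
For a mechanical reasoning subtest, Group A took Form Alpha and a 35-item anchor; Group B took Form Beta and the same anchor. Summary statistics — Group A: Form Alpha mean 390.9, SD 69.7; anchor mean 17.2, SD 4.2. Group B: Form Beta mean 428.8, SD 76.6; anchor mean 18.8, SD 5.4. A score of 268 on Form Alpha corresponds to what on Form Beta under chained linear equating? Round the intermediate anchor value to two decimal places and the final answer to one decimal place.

301.0

Form Alpha → anchor (Group A): v = (4.2/69.7)(268 − 390.9) + 17.2 = 9.79
anchor → Form Beta (Group B): y = (76.6/5.4)(9.79 − 18.8) + 428.8 = 301.0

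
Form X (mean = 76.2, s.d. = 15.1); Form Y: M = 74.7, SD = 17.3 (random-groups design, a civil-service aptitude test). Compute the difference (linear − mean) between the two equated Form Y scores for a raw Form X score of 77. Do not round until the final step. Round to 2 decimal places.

0.12

Mean-equated: 77 + (74.7 − 76.2) = 75.50
Linear-equated: (17.3/15.1)(77 − 76.2) + 74.7 = 75.617
Difference = 75.617 − 75.50 = 0.12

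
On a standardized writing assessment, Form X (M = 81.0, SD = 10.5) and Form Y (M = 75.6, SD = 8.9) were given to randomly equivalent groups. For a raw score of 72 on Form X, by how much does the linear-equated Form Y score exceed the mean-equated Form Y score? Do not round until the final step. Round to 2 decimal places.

1.37

Mean-equated: 72 + (75.6 − 81.0) = 66.60
Linear-equated: (8.9/10.5)(72 − 81.0) + 75.6 = 67.971
Difference = 67.971 − 66.60 = 1.37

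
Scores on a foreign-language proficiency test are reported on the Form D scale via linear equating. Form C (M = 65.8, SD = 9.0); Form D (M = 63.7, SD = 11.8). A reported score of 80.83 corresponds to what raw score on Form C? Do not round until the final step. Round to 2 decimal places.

78.87

Invert y = (SD_Y/SD_X)(x − M_X) + M_Y:
x = (SD_X/SD_Y)(y − M_Y) + M_X = (9.0/11.8)(80.83 − 63.7) + 65.8
x = 0.762712 × 17.130 + 65.8 = 78.87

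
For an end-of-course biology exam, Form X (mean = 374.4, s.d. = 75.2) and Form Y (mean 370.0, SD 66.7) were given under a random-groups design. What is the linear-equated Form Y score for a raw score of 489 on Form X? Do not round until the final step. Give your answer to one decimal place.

471.6

Linear equating: y = (SD_Y/SD_X)(x − M_X) + M_Y
y = (66.7/75.2)(489 − 374.4) + 370.0
y = 0.886968 × 114.6 + 370.0 = 101.6465 + 370.0 = 471.6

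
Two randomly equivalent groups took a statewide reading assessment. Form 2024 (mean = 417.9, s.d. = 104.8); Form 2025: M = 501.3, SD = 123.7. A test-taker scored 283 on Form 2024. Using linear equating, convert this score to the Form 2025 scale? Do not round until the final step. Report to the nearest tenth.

Linear equating: y = (SD_Y/SD_X)(x − M_X) + M_Y
y = (123.7/104.8)(283 − 417.9) + 501.3
y = 1.180344 × -134.9 + 501.3 = -159.2283 + 501.3 = 342.1

342.1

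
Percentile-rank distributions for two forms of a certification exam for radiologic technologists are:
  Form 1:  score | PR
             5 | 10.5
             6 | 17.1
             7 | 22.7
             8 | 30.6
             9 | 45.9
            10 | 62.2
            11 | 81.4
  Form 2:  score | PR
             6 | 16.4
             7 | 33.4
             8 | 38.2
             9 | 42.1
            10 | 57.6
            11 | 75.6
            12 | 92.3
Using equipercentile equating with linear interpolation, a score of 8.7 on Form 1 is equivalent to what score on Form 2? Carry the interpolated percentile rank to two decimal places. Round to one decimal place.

8.8

PR of 8.7 on Form 1: 30.6 + (8.7 − 8)/(9 − 8) × (45.9 − 30.6) = 41.31
On Form 2, PR 41.31 falls between score 8 (PR 38.2) and 9 (PR 42.1).
Interpolate: 8 + (41.31 − 38.2)/(42.1 − 38.2) × (9 − 8) = 8.8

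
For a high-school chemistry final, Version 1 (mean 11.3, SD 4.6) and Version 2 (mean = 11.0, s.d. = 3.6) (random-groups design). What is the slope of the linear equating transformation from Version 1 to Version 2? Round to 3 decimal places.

0.783

A = SD_Y / SD_X = 3.6 / 4.6 = 0.783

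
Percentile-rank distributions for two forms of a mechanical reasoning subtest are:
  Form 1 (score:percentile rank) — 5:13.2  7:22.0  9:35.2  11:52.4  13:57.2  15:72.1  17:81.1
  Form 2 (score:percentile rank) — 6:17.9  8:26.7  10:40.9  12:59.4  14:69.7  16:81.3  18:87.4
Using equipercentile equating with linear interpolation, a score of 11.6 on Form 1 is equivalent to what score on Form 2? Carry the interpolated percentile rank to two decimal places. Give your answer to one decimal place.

11.4

PR of 11.6 on Form 1: 52.4 + (11.6 − 11)/(13 − 11) × (57.2 − 52.4) = 53.84
On Form 2, PR 53.84 falls between score 10 (PR 40.9) and 12 (PR 59.4).
Interpolate: 10 + (53.84 − 40.9)/(59.4 − 40.9) × (12 − 10) = 11.4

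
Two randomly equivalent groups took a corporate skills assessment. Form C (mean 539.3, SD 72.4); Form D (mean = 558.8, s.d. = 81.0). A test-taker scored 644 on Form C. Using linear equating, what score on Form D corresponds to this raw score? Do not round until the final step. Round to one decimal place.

675.9

Linear equating: y = (SD_Y/SD_X)(x − M_X) + M_Y
y = (81.0/72.4)(644 − 539.3) + 558.8
y = 1.118785 × 104.7 + 558.8 = 117.1367 + 558.8 = 675.9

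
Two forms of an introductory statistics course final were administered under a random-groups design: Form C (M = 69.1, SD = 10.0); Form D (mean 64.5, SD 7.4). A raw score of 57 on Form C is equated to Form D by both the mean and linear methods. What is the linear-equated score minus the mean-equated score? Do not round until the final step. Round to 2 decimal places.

Mean-equated: 57 + (64.5 − 69.1) = 52.40
Linear-equated: (7.4/10.0)(57 − 69.1) + 64.5 = 55.546
Difference = 55.546 − 52.40 = 3.15

3.15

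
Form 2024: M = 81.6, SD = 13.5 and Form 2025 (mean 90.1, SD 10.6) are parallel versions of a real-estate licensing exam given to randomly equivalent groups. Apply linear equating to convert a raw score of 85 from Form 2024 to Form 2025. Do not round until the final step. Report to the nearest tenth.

Linear equating: y = (SD_Y/SD_X)(x − M_X) + M_Y
y = (10.6/13.5)(85 − 81.6) + 90.1
y = 0.785185 × 3.4 + 90.1 = 2.6696 + 90.1 = 92.8

92.8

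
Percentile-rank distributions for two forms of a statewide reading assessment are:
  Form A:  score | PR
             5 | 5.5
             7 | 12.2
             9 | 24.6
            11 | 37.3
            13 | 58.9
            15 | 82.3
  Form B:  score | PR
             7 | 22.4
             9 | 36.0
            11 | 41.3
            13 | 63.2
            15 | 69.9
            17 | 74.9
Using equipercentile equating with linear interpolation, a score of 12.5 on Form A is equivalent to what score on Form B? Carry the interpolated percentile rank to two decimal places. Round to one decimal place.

PR of 12.5 on Form A: 37.3 + (12.5 − 11)/(13 − 11) × (58.9 − 37.3) = 53.50
On Form B, PR 53.50 falls between score 11 (PR 41.3) and 13 (PR 63.2).
Interpolate: 11 + (53.50 − 41.3)/(63.2 − 41.3) × (13 − 11) = 12.1

12.1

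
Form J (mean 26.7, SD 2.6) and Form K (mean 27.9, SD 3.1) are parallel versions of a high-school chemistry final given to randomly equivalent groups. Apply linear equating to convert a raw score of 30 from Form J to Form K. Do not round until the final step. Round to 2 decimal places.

Linear equating: y = (SD_Y/SD_X)(x − M_X) + M_Y
y = (3.1/2.6)(30 − 26.7) + 27.9
y = 1.192308 × 3.3 + 27.9 = 3.9346 + 27.9 = 31.83

31.83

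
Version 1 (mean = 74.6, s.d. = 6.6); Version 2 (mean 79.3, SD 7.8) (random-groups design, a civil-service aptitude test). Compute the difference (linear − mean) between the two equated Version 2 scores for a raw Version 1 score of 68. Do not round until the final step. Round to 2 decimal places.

-1.20

Mean-equated: 68 + (79.3 − 74.6) = 72.70
Linear-equated: (7.8/6.6)(68 − 74.6) + 79.3 = 71.500
Difference = 71.500 − 72.70 = -1.20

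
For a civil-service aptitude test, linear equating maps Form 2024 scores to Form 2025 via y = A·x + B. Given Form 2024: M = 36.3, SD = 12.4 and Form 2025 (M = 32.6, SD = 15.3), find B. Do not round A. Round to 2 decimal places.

A = SD_Y / SD_X = 15.3 / 12.4 = 1.233871
B = M_Y − A·M_X = 32.6 − 1.233871 × 36.3 = -12.19

-12.19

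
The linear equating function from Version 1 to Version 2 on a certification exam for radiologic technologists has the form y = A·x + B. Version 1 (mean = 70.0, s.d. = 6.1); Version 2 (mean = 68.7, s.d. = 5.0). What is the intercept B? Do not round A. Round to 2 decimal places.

11.32

A = SD_Y / SD_X = 5.0 / 6.1 = 0.819672
B = M_Y − A·M_X = 68.7 − 0.819672 × 70.0 = 11.32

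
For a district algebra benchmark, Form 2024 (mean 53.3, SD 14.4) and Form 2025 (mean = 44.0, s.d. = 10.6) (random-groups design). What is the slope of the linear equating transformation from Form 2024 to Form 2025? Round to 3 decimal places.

A = SD_Y / SD_X = 10.6 / 14.4 = 0.736

0.736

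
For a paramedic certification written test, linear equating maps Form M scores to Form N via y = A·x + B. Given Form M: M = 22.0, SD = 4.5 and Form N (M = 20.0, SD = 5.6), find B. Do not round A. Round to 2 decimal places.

A = SD_Y / SD_X = 5.6 / 4.5 = 1.244444
B = M_Y − A·M_X = 20.0 − 1.244444 × 22.0 = -7.38

-7.38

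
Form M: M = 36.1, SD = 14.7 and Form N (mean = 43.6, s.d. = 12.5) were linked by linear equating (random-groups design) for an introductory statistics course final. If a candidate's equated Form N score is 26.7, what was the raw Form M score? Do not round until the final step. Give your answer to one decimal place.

16.2

Invert y = (SD_Y/SD_X)(x − M_X) + M_Y:
x = (SD_X/SD_Y)(y − M_Y) + M_X = (14.7/12.5)(26.7 − 43.6) + 36.1
x = 1.176000 × -16.900 + 36.1 = 16.2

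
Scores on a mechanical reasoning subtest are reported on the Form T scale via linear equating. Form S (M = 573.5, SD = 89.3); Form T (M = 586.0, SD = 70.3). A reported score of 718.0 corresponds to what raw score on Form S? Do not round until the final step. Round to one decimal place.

Invert y = (SD_Y/SD_X)(x − M_X) + M_Y:
x = (SD_X/SD_Y)(y − M_Y) + M_X = (89.3/70.3)(718.0 − 586.0) + 573.5
x = 1.270270 × 132.000 + 573.5 = 741.2

741.2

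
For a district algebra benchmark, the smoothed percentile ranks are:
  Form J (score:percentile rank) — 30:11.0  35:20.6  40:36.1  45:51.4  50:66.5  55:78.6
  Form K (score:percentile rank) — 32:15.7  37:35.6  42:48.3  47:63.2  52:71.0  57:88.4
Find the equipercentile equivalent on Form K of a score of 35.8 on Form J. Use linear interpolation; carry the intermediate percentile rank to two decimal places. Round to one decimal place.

33.9

PR of 35.8 on Form J: 20.6 + (35.8 − 35)/(40 − 35) × (36.1 − 20.6) = 23.08
On Form K, PR 23.08 falls between score 32 (PR 15.7) and 37 (PR 35.6).
Interpolate: 32 + (23.08 − 15.7)/(35.6 − 15.7) × (37 − 32) = 33.9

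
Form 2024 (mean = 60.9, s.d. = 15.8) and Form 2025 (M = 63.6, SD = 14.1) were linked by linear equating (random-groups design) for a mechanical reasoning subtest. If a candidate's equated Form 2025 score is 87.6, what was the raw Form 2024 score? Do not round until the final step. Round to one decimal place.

Invert y = (SD_Y/SD_X)(x − M_X) + M_Y:
x = (SD_X/SD_Y)(y − M_Y) + M_X = (15.8/14.1)(87.6 − 63.6) + 60.9
x = 1.120567 × 24.000 + 60.9 = 87.8

87.8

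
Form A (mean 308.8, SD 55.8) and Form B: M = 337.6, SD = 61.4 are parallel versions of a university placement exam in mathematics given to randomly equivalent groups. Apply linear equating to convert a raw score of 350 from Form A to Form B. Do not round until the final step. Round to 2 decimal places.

382.93

Linear equating: y = (SD_Y/SD_X)(x − M_X) + M_Y
y = (61.4/55.8)(350 − 308.8) + 337.6
y = 1.100358 × 41.2 + 337.6 = 45.3348 + 337.6 = 382.93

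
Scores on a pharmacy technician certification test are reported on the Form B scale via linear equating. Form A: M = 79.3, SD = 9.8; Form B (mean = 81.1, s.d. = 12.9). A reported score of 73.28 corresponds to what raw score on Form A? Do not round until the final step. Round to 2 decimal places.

Invert y = (SD_Y/SD_X)(x − M_X) + M_Y:
x = (SD_X/SD_Y)(y − M_Y) + M_X = (9.8/12.9)(73.28 − 81.1) + 79.3
x = 0.759690 × -7.820 + 79.3 = 73.36

73.36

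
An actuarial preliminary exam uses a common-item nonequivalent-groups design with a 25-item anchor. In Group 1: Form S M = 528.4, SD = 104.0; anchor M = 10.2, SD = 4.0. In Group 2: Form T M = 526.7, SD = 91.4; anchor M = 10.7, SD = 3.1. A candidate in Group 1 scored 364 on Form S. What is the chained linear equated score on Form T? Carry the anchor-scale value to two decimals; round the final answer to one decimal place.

325.6

Form S → anchor (Group 1): v = (4.0/104.0)(364 − 528.4) + 10.2 = 3.88
anchor → Form T (Group 2): y = (91.4/3.1)(3.88 − 10.7) + 526.7 = 325.6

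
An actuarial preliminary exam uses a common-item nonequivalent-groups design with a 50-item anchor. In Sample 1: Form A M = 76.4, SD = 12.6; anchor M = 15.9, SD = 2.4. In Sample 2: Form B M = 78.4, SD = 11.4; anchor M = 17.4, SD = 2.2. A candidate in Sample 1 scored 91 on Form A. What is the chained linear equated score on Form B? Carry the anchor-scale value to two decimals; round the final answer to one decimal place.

Form A → anchor (Sample 1): v = (2.4/12.6)(91 − 76.4) + 15.9 = 18.68
anchor → Form B (Sample 2): y = (11.4/2.2)(18.68 − 17.4) + 78.4 = 85.0

85.0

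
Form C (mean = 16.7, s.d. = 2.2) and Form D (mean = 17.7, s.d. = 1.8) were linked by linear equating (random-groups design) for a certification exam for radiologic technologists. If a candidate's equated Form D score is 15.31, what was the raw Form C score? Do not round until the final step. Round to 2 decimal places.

Invert y = (SD_Y/SD_X)(x − M_X) + M_Y:
x = (SD_X/SD_Y)(y − M_Y) + M_X = (2.2/1.8)(15.31 − 17.7) + 16.7
x = 1.222222 × -2.390 + 16.7 = 13.78

13.78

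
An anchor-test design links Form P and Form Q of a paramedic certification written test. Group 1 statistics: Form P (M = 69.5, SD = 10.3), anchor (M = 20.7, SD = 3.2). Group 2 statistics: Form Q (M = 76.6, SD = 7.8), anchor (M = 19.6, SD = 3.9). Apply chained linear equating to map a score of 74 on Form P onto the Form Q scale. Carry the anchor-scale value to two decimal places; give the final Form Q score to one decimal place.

Form P → anchor (Group 1): v = (3.2/10.3)(74 − 69.5) + 20.7 = 22.10
anchor → Form Q (Group 2): y = (7.8/3.9)(22.10 − 19.6) + 76.6 = 81.6

81.6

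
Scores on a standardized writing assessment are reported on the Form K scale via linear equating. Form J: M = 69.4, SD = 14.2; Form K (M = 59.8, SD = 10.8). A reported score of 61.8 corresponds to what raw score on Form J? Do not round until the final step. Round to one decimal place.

Invert y = (SD_Y/SD_X)(x − M_X) + M_Y:
x = (SD_X/SD_Y)(y − M_Y) + M_X = (14.2/10.8)(61.8 − 59.8) + 69.4
x = 1.314815 × 2.000 + 69.4 = 72.0

72.0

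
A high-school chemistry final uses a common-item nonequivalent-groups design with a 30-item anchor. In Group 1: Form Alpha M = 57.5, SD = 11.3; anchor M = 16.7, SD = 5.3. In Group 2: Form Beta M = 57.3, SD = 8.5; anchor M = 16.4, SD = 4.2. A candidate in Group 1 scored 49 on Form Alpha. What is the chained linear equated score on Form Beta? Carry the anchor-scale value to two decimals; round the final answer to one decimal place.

49.8

Form Alpha → anchor (Group 1): v = (5.3/11.3)(49 − 57.5) + 16.7 = 12.71
anchor → Form Beta (Group 2): y = (8.5/4.2)(12.71 − 16.4) + 57.3 = 49.8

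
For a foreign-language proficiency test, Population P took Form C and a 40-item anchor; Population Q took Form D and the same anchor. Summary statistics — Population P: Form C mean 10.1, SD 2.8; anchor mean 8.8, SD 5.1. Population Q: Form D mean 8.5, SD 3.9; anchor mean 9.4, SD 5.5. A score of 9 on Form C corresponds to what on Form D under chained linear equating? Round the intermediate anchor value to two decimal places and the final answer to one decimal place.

Form C → anchor (Population P): v = (5.1/2.8)(9 − 10.1) + 8.8 = 6.80
anchor → Form D (Population Q): y = (3.9/5.5)(6.80 − 9.4) + 8.5 = 6.7

6.7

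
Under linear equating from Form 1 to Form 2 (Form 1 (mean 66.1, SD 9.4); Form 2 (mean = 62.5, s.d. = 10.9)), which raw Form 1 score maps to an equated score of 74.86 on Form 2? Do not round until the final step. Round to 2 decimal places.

Invert y = (SD_Y/SD_X)(x − M_X) + M_Y:
x = (SD_X/SD_Y)(y − M_Y) + M_X = (9.4/10.9)(74.86 − 62.5) + 66.1
x = 0.862385 × 12.360 + 66.1 = 76.76

76.76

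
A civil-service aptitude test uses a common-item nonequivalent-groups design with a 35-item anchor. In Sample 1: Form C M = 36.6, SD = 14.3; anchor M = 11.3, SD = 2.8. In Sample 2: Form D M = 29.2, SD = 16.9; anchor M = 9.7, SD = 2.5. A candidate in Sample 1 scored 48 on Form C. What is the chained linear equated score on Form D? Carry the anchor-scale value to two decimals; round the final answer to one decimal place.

Form C → anchor (Sample 1): v = (2.8/14.3)(48 − 36.6) + 11.3 = 13.53
anchor → Form D (Sample 2): y = (16.9/2.5)(13.53 − 9.7) + 29.2 = 55.1

55.1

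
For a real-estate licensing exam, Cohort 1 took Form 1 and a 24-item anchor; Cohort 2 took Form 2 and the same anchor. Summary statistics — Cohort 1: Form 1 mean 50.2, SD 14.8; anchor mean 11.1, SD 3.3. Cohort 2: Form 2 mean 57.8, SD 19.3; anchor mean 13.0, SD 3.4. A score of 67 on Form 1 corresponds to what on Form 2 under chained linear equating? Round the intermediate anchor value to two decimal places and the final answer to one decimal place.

Form 1 → anchor (Cohort 1): v = (3.3/14.8)(67 − 50.2) + 11.1 = 14.85
anchor → Form 2 (Cohort 2): y = (19.3/3.4)(14.85 − 13.0) + 57.8 = 68.3

68.3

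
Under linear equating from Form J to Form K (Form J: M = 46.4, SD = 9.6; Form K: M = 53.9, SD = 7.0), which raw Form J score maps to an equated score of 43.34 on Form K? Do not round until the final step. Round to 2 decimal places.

31.92

Invert y = (SD_Y/SD_X)(x − M_X) + M_Y:
x = (SD_X/SD_Y)(y − M_Y) + M_X = (9.6/7.0)(43.34 − 53.9) + 46.4
x = 1.371429 × -10.560 + 46.4 = 31.92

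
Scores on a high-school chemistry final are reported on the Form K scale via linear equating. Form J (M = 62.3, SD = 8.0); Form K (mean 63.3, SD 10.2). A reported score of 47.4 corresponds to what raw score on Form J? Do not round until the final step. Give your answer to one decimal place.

Invert y = (SD_Y/SD_X)(x − M_X) + M_Y:
x = (SD_X/SD_Y)(y − M_Y) + M_X = (8.0/10.2)(47.4 − 63.3) + 62.3
x = 0.784314 × -15.900 + 62.3 = 49.8

49.8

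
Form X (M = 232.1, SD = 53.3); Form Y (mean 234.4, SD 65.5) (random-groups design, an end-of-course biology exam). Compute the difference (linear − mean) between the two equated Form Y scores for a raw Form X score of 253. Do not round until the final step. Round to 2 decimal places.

Mean-equated: 253 + (234.4 − 232.1) = 255.30
Linear-equated: (65.5/53.3)(253 − 232.1) + 234.4 = 260.084
Difference = 260.084 − 255.30 = 4.78

4.78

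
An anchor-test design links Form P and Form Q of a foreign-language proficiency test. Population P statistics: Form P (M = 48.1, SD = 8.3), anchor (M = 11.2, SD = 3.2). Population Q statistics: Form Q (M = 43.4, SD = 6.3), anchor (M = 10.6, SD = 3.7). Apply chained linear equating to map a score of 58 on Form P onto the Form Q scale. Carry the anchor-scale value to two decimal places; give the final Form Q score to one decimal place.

Form P → anchor (Population P): v = (3.2/8.3)(58 − 48.1) + 11.2 = 15.02
anchor → Form Q (Population Q): y = (6.3/3.7)(15.02 − 10.6) + 43.4 = 50.9

50.9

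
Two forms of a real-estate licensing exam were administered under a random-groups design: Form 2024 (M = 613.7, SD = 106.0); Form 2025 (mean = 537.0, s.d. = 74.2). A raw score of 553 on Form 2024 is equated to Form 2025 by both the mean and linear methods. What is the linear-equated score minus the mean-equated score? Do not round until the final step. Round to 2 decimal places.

Mean-equated: 553 + (537.0 − 613.7) = 476.30
Linear-equated: (74.2/106.0)(553 − 613.7) + 537.0 = 494.510
Difference = 494.510 − 476.30 = 18.21

18.21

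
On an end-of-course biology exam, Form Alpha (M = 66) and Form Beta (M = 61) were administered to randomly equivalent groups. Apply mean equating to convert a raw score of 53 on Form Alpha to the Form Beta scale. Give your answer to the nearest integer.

48

Mean equating: y = x + (M_Y − M_X) = 53 + (61 − 66) = 48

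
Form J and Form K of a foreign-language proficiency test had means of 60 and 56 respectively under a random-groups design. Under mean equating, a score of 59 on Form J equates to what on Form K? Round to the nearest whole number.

Mean equating: y = x + (M_Y − M_X) = 59 + (56 − 60) = 55

55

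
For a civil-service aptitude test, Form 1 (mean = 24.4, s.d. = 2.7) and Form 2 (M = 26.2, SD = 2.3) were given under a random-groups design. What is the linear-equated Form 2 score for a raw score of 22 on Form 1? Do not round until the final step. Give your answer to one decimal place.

24.2

Linear equating: y = (SD_Y/SD_X)(x − M_X) + M_Y
y = (2.3/2.7)(22 − 24.4) + 26.2
y = 0.851852 × -2.4 + 26.2 = -2.0444 + 26.2 = 24.2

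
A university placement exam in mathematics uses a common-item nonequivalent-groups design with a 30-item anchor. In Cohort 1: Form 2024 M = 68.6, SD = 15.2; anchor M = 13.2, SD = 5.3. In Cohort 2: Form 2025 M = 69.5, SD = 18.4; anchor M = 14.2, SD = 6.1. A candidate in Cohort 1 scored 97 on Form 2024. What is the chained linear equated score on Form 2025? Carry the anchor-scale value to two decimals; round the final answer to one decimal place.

Form 2024 → anchor (Cohort 1): v = (5.3/15.2)(97 − 68.6) + 13.2 = 23.10
anchor → Form 2025 (Cohort 2): y = (18.4/6.1)(23.10 − 14.2) + 69.5 = 96.3

96.3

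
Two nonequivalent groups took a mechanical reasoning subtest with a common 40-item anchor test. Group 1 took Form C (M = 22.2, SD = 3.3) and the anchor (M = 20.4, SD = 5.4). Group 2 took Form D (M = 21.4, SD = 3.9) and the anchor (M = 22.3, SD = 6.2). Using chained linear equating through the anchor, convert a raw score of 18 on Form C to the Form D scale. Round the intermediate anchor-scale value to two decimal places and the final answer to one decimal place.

15.9

Form C → anchor (Group 1): v = (5.4/3.3)(18 − 22.2) + 20.4 = 13.53
anchor → Form D (Group 2): y = (3.9/6.2)(13.53 − 22.3) + 21.4 = 15.9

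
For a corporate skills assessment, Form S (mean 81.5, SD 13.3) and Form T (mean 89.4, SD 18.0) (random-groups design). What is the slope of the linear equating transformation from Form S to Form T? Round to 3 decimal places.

A = SD_Y / SD_X = 18.0 / 13.3 = 1.353

1.353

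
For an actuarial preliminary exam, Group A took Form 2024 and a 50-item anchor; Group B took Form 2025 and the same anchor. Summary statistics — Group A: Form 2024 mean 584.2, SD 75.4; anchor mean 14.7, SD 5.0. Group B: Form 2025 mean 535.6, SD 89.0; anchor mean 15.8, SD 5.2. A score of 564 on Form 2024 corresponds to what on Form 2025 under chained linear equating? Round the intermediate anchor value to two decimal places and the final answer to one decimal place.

Form 2024 → anchor (Group A): v = (5.0/75.4)(564 − 584.2) + 14.7 = 13.36
anchor → Form 2025 (Group B): y = (89.0/5.2)(13.36 − 15.8) + 535.6 = 493.8

493.8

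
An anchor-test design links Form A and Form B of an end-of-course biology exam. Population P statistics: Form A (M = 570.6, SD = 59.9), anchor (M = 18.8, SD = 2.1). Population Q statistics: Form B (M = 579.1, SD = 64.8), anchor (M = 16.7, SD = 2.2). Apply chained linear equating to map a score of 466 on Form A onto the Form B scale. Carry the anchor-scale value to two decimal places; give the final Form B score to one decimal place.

532.9

Form A → anchor (Population P): v = (2.1/59.9)(466 − 570.6) + 18.8 = 15.13
anchor → Form B (Population Q): y = (64.8/2.2)(15.13 − 16.7) + 579.1 = 532.9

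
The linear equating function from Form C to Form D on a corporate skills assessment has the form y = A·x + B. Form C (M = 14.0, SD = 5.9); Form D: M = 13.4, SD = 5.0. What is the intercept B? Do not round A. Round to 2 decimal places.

1.54

A = SD_Y / SD_X = 5.0 / 5.9 = 0.847458
B = M_Y − A·M_X = 13.4 − 0.847458 × 14.0 = 1.54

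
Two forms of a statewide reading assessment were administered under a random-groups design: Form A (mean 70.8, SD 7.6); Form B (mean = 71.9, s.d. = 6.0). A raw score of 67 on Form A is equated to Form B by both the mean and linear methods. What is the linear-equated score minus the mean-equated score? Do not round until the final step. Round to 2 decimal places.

0.80

Mean-equated: 67 + (71.9 − 70.8) = 68.10
Linear-equated: (6.0/7.6)(67 − 70.8) + 71.9 = 68.900
Difference = 68.900 − 68.10 = 0.80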